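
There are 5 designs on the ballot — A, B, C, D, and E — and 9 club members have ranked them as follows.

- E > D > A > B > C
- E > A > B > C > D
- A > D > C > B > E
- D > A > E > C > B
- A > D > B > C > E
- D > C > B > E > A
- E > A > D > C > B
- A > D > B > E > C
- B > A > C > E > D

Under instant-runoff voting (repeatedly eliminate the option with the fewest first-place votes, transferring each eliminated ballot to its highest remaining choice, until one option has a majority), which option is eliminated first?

Round 1: A 3, E 3, D 2, B 1, C 0. C has the fewest and is eliminated.
Round 2: A 3, E 3, D 2, B 1. B has the fewest and is eliminated.
Round 3: A 4, E 3, D 2. D has the fewest and is eliminated.
Round 4: A 5, E 4. A has a majority.

C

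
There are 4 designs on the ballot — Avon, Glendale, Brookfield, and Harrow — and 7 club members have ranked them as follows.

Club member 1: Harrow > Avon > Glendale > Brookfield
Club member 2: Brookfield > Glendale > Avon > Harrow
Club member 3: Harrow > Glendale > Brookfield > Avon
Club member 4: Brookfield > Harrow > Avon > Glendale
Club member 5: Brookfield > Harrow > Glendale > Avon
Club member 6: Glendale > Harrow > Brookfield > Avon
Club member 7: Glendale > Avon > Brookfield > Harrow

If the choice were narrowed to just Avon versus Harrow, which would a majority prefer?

Harrow

Ballots ranking Avon above Harrow: 2.
Ballots ranking Harrow above Avon: 5.
Harrow wins the head-to-head, 5–2.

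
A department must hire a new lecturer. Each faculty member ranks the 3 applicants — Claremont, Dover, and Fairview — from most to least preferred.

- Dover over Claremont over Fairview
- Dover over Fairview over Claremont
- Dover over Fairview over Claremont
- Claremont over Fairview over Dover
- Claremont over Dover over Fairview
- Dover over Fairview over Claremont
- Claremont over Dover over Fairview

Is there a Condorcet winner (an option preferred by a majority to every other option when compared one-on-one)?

Yes

Head-to-head results (7 voters total):
Claremont vs Dover: Dover wins 4–3.
Claremont vs Fairview: Claremont wins 4–3.
Dover vs Fairview: Dover wins 6–1.
Dover beats each rival — Claremont (4–3), Fairview (6–1) — so Dover is the Condorcet winner.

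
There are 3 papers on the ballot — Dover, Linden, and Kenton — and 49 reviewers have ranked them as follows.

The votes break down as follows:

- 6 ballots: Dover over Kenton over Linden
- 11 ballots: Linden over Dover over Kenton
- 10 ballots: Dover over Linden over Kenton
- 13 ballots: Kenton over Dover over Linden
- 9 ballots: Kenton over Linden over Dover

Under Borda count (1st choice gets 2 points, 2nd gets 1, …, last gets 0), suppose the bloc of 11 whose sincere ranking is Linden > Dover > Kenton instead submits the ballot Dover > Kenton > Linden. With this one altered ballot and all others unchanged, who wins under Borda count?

Dover

Borda totals with the altered ballot: Dover 67, Linden 19, Kenton 61.
The winner is unchanged: still Dover.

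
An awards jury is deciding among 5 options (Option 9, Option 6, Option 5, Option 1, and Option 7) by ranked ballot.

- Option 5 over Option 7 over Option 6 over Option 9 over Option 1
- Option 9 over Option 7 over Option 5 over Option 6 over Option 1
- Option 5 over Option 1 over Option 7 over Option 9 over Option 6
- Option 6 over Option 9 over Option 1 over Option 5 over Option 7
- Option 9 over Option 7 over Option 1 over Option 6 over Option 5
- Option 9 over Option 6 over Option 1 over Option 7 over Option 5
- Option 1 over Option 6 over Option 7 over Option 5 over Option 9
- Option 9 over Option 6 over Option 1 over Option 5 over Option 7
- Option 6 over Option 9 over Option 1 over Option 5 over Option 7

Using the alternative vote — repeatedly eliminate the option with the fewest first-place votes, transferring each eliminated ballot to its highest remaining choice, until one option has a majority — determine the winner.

Round 1: Option 9 4, Option 6 2, Option 5 2, Option 1 1, Option 7 0. Option 7 has the fewest and is eliminated.
Round 2: Option 9 4, Option 6 2, Option 5 2, Option 1 1. Option 1 has the fewest and is eliminated.
Round 3: Option 9 4, Option 6 3, Option 5 2. Option 5 has the fewest and is eliminated.
Round 4: Option 9 5, Option 6 4. Option 9 has a majority.

Option 9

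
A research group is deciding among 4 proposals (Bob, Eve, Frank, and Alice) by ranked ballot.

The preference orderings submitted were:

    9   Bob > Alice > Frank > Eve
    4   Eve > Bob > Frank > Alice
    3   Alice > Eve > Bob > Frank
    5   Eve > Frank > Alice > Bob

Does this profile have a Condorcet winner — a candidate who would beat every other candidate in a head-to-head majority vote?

No

Head-to-head results (21 voters total):
Bob vs Eve: Eve wins 12–9.
Bob vs Frank: Bob wins 16–5.
Bob vs Alice: Bob wins 13–8.
Eve vs Frank: Eve wins 12–9.
Eve vs Alice: Alice wins 12–9.
Frank vs Alice: Alice wins 12–9.
No candidate beats all others: Bob beats Alice beats Eve beats Bob, a majority cycle.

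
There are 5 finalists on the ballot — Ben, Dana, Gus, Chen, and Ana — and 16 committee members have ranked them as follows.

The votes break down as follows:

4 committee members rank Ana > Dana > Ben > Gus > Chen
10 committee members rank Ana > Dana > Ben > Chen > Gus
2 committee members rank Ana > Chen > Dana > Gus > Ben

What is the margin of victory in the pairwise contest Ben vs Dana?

Ballots ranking Ben above Dana: 0.
Ballots ranking Dana above Ben: 4+10+2 = 16.
Dana wins 16–0, a margin of 16.

16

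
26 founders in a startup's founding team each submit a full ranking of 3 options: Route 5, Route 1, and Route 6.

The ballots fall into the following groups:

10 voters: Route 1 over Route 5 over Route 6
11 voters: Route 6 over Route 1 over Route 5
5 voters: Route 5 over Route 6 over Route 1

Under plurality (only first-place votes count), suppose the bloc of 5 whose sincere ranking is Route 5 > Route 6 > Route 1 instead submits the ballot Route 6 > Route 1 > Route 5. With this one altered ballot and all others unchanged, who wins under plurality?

First-place totals with the altered ballot: Route 5 0, Route 1 10, Route 6 16.
The winner is unchanged: still Route 6.

Route 6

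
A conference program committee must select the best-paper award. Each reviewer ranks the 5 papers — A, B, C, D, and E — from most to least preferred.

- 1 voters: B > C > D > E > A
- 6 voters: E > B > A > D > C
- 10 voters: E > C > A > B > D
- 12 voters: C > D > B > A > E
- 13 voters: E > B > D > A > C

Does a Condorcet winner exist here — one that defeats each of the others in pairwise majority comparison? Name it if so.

Head-to-head results (42 voters total):
A vs B: B wins 32–10.
A vs C: C wins 23–19.
A vs D: D wins 26–16.
A vs E: E wins 30–12.
B vs C: C wins 22–20.
B vs D: B wins 30–12.
B vs E: E wins 29–13.
C vs D: C wins 23–19.
C vs E: E wins 29–13.
D vs E: E wins 29–13.
E beats each rival — A (30–12), B (29–13), C (29–13), D (29–13) — so E is the Condorcet winner.

E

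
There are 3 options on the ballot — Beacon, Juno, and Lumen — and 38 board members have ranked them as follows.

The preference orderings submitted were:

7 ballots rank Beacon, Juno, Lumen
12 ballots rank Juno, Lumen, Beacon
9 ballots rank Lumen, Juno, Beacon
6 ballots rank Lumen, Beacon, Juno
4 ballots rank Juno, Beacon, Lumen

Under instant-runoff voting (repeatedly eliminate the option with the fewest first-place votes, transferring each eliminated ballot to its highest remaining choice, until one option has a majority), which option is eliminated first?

Round 1: Juno 16, Lumen 15, Beacon 7. Beacon has the fewest and is eliminated.
Round 2: Juno 23, Lumen 15. Juno has a majority.

Beacon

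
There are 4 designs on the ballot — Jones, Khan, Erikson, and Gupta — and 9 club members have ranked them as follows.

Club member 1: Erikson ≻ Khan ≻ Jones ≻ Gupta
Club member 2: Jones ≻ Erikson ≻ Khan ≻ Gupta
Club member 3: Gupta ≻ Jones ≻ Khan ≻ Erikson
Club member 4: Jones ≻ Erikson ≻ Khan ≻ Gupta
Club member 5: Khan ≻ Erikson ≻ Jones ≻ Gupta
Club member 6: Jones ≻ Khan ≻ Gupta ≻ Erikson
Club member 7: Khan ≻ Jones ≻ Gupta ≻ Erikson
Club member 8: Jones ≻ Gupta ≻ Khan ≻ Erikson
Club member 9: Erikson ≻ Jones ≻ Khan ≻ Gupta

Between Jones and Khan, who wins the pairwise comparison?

Ballots ranking Jones above Khan: 6.
Ballots ranking Khan above Jones: 3.
Jones wins the head-to-head, 6–3.

Jones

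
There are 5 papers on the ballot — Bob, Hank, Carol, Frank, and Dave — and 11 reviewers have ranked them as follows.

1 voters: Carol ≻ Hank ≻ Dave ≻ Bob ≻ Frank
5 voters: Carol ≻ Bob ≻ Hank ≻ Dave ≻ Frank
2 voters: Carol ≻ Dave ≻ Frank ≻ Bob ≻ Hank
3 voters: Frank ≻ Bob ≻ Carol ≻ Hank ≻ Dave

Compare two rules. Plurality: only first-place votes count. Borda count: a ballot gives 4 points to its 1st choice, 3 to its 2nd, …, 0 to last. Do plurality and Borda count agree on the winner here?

Yes

Plurality first-place counts: Bob 0, Hank 0, Carol 8, Frank 3, Dave 0 → Carol.
Borda totals: Bob 27, Hank 16, Carol 38, Frank 16, Dave 13 → Carol.
The two rules agree on Carol.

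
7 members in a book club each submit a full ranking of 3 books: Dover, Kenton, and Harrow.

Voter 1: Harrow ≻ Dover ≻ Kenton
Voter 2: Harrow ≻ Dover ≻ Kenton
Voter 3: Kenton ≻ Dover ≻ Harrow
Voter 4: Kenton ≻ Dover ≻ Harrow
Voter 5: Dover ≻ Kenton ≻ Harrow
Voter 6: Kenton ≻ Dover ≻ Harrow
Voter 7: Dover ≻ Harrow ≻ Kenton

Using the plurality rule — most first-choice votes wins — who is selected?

Kenton

First-place vote totals:
  Dover: 2
  Kenton: 3
  Harrow: 2
Kenton has the most first-place votes.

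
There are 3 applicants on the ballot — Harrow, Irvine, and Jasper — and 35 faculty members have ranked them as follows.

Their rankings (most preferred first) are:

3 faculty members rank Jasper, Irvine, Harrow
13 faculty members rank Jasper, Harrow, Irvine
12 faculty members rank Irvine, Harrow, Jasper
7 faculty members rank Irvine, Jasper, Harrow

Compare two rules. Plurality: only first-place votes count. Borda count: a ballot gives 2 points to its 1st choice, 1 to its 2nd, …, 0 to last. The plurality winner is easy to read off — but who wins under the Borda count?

Plurality first-place counts: Harrow 0, Irvine 19, Jasper 16 → Irvine.
Borda totals: Harrow 25, Irvine 41, Jasper 39 → Irvine.

Irvine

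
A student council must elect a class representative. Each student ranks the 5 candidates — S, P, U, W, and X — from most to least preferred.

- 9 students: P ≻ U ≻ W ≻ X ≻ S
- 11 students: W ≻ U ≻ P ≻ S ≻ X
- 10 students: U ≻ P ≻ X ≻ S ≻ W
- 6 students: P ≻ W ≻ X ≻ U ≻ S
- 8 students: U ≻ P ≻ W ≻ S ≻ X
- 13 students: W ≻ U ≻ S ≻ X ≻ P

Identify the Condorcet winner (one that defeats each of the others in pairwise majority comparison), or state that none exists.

Head-to-head results (57 voters total):
S vs P: P wins 44–13.
S vs U: U wins 57–0.
S vs W: W wins 47–10.
S vs X: S wins 32–25.
P vs U: U wins 42–15.
P vs W: P wins 33–24.
P vs X: P wins 44–13.
U vs W: W wins 30–27.
U vs X: U wins 51–6.
W vs X: W wins 47–10.
No candidate beats all others: P beats W beats U beats P, a majority cycle.

There is no Condorcet winner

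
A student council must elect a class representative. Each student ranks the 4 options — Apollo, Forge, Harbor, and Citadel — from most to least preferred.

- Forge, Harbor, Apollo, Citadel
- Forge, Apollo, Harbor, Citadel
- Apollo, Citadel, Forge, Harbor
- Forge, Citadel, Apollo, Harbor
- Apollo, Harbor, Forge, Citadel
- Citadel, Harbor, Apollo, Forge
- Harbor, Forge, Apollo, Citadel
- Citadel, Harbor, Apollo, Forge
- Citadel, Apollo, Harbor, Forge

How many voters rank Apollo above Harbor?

5

Ballots ranking Apollo above Harbor: 5.
Ballots ranking Harbor above Apollo: 4.
So 5 of 9 voters prefer Apollo to Harbor.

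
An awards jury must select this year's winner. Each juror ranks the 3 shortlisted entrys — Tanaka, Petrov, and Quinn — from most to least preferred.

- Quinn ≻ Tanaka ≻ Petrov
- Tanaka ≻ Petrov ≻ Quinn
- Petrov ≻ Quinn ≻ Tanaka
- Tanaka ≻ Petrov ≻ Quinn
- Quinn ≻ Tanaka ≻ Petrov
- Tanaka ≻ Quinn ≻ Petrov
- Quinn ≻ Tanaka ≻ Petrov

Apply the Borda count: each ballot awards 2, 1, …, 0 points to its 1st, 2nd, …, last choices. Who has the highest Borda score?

Tanaka

Borda scores:
  Tanaka: 1 + 2 + 0 + 2 + 1 + 2 + 1 = 9
  Petrov: 0 + 1 + 2 + 1 + 0 + 0 + 0 = 4
  Quinn: 2 + 0 + 1 + 0 + 2 + 1 + 2 = 8
Tanaka has the highest total.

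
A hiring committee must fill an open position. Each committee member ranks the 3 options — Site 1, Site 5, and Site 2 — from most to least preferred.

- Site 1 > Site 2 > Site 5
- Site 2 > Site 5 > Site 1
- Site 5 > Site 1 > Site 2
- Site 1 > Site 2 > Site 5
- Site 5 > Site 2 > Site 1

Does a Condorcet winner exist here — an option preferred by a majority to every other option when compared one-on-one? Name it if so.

Head-to-head results (5 voters total):
Site 1 vs Site 5: Site 5 wins 3–2.
Site 1 vs Site 2: Site 1 wins 3–2.
Site 5 vs Site 2: Site 2 wins 3–2.
No candidate beats all others: Site 1 beats Site 2 beats Site 5 beats Site 1, a majority cycle.

There is no Condorcet winner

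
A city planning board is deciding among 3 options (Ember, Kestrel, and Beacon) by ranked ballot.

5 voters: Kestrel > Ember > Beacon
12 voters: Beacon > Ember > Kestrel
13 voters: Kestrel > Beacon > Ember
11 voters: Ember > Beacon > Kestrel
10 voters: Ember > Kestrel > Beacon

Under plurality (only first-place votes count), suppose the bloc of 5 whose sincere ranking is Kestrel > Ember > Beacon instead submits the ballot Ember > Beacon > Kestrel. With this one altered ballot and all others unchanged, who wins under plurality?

Ember

First-place totals with the altered ballot: Ember 26, Kestrel 13, Beacon 12.
The winner is unchanged: still Ember.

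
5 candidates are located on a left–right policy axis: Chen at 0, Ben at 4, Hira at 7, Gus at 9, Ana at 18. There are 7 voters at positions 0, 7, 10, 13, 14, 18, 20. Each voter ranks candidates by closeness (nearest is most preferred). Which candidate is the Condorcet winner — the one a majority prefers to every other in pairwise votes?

With single-peaked preferences on a line, the Condorcet winner is the candidate closest to the median voter.
The median voter (position 13) is closest to Gus at 9.
Check: Gus vs Ana — voters closer to Gus: 4 of 7.

Gus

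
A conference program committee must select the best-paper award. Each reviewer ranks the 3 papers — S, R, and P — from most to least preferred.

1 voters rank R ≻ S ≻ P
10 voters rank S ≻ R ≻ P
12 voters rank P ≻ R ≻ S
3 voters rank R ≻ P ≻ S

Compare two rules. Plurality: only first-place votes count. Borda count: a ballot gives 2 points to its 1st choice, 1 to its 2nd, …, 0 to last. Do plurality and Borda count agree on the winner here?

Plurality first-place counts: S 10, R 4, P 12 → P.
Borda totals: S 21, R 30, P 27 → R.
The two rules disagree: plurality picks P, Borda picks R.

No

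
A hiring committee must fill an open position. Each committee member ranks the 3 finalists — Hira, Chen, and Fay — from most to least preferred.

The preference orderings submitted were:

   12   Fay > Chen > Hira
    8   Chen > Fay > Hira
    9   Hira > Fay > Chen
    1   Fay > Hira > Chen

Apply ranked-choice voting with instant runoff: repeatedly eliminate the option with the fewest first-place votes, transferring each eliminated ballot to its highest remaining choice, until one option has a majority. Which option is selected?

Fay

Round 1: Fay 13, Hira 9, Chen 8. Chen has the fewest and is eliminated.
Round 2: Fay 21, Hira 9. Fay has a majority.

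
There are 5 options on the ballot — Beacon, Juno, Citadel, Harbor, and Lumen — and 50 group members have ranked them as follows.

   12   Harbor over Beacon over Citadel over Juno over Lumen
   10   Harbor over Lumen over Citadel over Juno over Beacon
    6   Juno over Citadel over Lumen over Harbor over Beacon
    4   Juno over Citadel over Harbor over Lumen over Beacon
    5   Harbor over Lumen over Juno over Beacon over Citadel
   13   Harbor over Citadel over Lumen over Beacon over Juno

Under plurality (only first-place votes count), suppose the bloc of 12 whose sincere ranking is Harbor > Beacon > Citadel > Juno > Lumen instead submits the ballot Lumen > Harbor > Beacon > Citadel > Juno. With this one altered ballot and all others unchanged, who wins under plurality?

Harbor

First-place totals with the altered ballot: Beacon 0, Juno 10, Citadel 0, Harbor 28, Lumen 12.
The winner is unchanged: still Harbor.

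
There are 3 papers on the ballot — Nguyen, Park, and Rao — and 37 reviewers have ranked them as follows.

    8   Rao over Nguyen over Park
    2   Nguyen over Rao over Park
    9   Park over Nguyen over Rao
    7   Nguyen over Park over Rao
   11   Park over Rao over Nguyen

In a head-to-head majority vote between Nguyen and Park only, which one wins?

Park

Ballots ranking Nguyen above Park: 8+2+7 = 17.
Ballots ranking Park above Nguyen: 9+11 = 20.
Park wins the head-to-head, 20–17.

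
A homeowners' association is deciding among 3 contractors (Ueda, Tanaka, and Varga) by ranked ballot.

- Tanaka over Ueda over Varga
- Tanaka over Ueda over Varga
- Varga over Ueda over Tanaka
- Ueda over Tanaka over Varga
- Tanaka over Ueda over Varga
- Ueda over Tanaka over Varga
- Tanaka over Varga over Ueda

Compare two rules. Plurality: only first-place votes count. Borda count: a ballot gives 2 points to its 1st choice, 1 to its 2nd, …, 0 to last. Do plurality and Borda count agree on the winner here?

Plurality first-place counts: Ueda 2, Tanaka 4, Varga 1 → Tanaka.
Borda totals: Ueda 8, Tanaka 10, Varga 3 → Tanaka.
The two rules agree on Tanaka.

Yes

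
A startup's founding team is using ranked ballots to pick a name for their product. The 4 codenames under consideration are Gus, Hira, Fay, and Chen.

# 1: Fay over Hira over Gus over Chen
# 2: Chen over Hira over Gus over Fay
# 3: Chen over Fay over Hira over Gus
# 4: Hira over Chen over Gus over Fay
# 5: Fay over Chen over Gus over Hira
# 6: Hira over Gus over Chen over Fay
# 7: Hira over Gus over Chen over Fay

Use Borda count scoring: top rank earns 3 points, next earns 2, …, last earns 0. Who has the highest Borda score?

Borda scores:
  Gus: 1 + 1 + 0 + 1 + 1 + 2 + 2 = 8
  Hira: 2 + 2 + 1 + 3 + 0 + 3 + 3 = 14
  Fay: 3 + 0 + 2 + 0 + 3 + 0 + 0 = 8
  Chen: 0 + 3 + 3 + 2 + 2 + 1 + 1 = 12
Hira has the highest total.

Hira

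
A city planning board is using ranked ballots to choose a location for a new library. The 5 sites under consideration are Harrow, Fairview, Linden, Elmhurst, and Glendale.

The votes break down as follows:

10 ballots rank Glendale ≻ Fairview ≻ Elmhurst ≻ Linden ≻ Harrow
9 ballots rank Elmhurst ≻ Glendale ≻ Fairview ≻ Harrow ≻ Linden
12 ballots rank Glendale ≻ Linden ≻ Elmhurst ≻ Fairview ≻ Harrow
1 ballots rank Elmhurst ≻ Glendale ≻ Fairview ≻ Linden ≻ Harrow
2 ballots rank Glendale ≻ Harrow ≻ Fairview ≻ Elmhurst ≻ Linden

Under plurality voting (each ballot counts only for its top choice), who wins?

Glendale

First-place vote totals:
  Harrow: 0
  Fairview: 0
  Linden: 0
  Elmhurst: 10
  Glendale: 24
Glendale has the most first-place votes.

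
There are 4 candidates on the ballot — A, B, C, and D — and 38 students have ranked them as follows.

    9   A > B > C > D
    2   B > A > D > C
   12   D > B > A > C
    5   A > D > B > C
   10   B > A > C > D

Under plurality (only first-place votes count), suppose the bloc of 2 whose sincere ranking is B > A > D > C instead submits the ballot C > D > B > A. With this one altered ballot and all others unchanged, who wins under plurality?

A

First-place totals with the altered ballot: A 14, B 10, C 2, D 12.
The winner is unchanged: still A.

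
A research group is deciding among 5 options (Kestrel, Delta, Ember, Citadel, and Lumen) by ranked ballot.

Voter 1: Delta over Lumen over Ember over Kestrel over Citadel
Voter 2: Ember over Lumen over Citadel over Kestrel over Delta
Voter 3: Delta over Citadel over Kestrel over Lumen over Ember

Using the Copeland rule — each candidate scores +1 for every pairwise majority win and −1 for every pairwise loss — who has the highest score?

Delta

Pairwise results:
  Kestrel vs Delta: Delta wins 2–1.
  Kestrel vs Ember: Ember wins 2–1.
  Kestrel vs Citadel: Citadel wins 2–1.
  Kestrel vs Lumen: Lumen wins 2–1.
  Delta vs Ember: Delta wins 2–1.
  Delta vs Citadel: Delta wins 2–1.
  Delta vs Lumen: Delta wins 2–1.
  Ember vs Citadel: Ember wins 2–1.
  Ember vs Lumen: Lumen wins 2–1.
  Citadel vs Lumen: Lumen wins 2–1.
Copeland scores (wins − losses):
  Kestrel: 0 − 4 = -4
  Delta: 4 − 0 = 4
  Ember: 2 − 2 = 0
  Citadel: 1 − 3 = -2
  Lumen: 3 − 1 = 2
Delta has the best Copeland score.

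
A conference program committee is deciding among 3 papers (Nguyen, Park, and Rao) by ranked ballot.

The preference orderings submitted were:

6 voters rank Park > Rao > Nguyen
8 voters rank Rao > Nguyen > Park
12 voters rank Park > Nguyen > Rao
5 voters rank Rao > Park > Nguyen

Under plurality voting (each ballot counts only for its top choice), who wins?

Park

First-place vote totals:
  Nguyen: 0
  Park: 18
  Rao: 13
Park has the most first-place votes.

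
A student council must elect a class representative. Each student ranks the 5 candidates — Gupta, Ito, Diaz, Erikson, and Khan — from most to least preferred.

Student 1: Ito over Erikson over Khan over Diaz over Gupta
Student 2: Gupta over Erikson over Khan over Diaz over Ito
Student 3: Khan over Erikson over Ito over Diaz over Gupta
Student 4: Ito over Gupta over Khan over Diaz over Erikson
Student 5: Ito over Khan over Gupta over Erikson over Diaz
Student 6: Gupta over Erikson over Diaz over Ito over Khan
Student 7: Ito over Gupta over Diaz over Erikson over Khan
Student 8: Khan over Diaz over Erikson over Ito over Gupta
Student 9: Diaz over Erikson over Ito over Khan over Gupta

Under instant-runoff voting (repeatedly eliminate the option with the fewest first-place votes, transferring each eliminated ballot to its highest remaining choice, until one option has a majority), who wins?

Ito

Round 1: Ito 4, Gupta 2, Khan 2, Diaz 1, Erikson 0. Erikson has the fewest and is eliminated.
Round 2: Ito 4, Gupta 2, Khan 2, Diaz 1. Diaz has the fewest and is eliminated.
Round 3: Ito 5, Gupta 2, Khan 2. Ito has a majority.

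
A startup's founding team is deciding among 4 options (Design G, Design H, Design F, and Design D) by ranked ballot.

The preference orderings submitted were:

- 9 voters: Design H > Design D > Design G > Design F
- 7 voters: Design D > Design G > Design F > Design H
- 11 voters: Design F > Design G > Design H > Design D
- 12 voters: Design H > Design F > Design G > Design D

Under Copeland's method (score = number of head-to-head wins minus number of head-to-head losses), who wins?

Pairwise results:
  Design G vs Design H: Design H wins 21–18.
  Design G vs Design F: Design F wins 23–16.
  Design G vs Design D: Design G wins 23–16.
  Design H vs Design F: Design H wins 21–18.
  Design H vs Design D: Design H wins 32–7.
  Design F vs Design D: Design F wins 23–16.
Copeland scores (wins − losses):
  Design G: 1 − 2 = -1
  Design H: 3 − 0 = 3
  Design F: 2 − 1 = 1
  Design D: 0 − 3 = -3
Design H has the best Copeland score.

Design H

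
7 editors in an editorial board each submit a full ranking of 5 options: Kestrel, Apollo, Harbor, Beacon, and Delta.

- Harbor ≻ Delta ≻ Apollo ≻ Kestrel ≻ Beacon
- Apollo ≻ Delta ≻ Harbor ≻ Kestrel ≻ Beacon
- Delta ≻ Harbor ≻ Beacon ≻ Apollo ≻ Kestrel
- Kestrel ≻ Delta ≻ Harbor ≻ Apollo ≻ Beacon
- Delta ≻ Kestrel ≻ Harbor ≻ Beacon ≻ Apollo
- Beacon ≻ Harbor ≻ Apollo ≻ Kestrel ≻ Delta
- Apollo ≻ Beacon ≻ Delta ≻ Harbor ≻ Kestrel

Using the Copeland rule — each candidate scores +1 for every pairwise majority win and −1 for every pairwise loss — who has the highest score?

Pairwise results:
  Kestrel vs Apollo: Apollo wins 5–2.
  Kestrel vs Harbor: Harbor wins 5–2.
  Kestrel vs Beacon: Kestrel wins 4–3.
  Kestrel vs Delta: Delta wins 5–2.
  Apollo vs Harbor: Harbor wins 5–2.
  Apollo vs Beacon: Apollo wins 4–3.
  Apollo vs Delta: Delta wins 4–3.
  Harbor vs Beacon: Harbor wins 5–2.
  Harbor vs Delta: Delta wins 5–2.
  Beacon vs Delta: Delta wins 5–2.
Copeland scores (wins − losses):
  Kestrel: 1 − 3 = -2
  Apollo: 2 − 2 = 0
  Harbor: 3 − 1 = 2
  Beacon: 0 − 4 = -4
  Delta: 4 − 0 = 4
Delta has the best Copeland score.

Delta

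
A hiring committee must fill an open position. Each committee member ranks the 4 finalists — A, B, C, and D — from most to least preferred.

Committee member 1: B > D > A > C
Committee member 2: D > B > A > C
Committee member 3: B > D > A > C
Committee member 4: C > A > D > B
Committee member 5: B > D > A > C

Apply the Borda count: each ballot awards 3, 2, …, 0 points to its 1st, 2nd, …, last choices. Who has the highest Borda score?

B

Borda scores:
  A: 1 + 1 + 1 + 2 + 1 = 6
  B: 3 + 2 + 3 + 0 + 3 = 11
  C: 0 + 0 + 0 + 3 + 0 = 3
  D: 2 + 3 + 2 + 1 + 2 = 10
B has the highest total.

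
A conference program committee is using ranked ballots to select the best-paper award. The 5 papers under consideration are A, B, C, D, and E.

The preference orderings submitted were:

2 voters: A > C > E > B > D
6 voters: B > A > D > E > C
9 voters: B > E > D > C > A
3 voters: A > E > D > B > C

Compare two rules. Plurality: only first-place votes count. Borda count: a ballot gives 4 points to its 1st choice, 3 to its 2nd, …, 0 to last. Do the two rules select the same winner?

Yes

Plurality first-place counts: A 5, B 15, C 0, D 0, E 0 → B.
Borda totals: A 38, B 65, C 15, D 36, E 46 → B.
The two rules agree on B.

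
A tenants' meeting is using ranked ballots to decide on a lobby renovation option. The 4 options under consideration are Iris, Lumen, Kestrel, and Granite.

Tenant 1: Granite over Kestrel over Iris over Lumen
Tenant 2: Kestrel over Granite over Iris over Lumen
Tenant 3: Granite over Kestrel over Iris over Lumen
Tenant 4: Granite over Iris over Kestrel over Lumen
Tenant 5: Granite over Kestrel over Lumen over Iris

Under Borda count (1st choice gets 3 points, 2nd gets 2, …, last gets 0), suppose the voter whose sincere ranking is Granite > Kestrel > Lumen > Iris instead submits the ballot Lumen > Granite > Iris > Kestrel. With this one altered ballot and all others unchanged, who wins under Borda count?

Granite

Borda totals with the altered ballot: Iris 6, Lumen 3, Kestrel 8, Granite 13.
The winner is unchanged: still Granite.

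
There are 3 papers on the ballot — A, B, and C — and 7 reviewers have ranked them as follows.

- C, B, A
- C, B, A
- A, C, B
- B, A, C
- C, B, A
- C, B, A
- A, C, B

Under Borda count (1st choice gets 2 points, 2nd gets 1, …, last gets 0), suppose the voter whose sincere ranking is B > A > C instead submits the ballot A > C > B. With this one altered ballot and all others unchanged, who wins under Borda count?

C

Borda totals with the altered ballot: A 6, B 4, C 11.
The winner is unchanged: still C.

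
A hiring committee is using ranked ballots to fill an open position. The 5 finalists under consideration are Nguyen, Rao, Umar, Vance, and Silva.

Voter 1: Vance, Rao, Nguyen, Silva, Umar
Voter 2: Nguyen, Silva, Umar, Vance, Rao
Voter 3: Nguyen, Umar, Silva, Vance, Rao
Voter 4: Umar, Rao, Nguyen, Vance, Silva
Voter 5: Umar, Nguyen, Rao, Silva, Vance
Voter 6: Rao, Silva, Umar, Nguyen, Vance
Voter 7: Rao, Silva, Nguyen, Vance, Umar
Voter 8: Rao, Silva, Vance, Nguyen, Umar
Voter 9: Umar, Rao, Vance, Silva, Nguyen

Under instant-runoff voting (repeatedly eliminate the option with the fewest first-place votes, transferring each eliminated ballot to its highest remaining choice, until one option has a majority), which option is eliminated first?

Silva

Round 1: Rao 3, Umar 3, Nguyen 2, Vance 1, Silva 0. Silva has the fewest and is eliminated.
Round 2: Rao 3, Umar 3, Nguyen 2, Vance 1. Vance has the fewest and is eliminated.
Round 3: Rao 4, Umar 3, Nguyen 2. Nguyen has the fewest and is eliminated.
Round 4: Umar 5, Rao 4. Umar has a majority.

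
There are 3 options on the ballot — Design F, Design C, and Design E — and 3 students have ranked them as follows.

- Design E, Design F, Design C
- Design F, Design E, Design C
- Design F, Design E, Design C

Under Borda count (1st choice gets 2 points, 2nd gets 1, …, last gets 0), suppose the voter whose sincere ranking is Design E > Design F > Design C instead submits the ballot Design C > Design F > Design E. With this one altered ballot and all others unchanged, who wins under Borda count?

Design F

Borda totals with the altered ballot: Design F 5, Design C 2, Design E 2.
The winner is unchanged: still Design F.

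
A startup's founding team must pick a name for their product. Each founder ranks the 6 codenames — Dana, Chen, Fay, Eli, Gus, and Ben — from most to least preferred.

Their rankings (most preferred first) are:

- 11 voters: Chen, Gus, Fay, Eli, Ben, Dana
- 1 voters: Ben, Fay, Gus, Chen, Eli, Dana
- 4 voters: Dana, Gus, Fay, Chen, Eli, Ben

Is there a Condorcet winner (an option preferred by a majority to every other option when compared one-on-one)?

Yes

Head-to-head results (16 voters total):
Dana vs Chen: Chen wins 12–4.
Dana vs Fay: Fay wins 12–4.
Dana vs Eli: Eli wins 12–4.
Dana vs Gus: Gus wins 12–4.
Dana vs Ben: Ben wins 12–4.
Chen vs Fay: Chen wins 11–5.
Chen vs Eli: Chen wins 16–0.
Chen vs Gus: Chen wins 11–5.
Chen vs Ben: Chen wins 15–1.
Fay vs Eli: Fay wins 16–0.
Fay vs Gus: Gus wins 15–1.
Fay vs Ben: Fay wins 15–1.
Eli vs Gus: Gus wins 16–0.
Eli vs Ben: Eli wins 15–1.
Gus vs Ben: Gus wins 15–1.
Chen beats each rival — Dana (12–4), Fay (11–5), Eli (16–0), Gus (11–5), Ben (15–1) — so Chen is the Condorcet winner.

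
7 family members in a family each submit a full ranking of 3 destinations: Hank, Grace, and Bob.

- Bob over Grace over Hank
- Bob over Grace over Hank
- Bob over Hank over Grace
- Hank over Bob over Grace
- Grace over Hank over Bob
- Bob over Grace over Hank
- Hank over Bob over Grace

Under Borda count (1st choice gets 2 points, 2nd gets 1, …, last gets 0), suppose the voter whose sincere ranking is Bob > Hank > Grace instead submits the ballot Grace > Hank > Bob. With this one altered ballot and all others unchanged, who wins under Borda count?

Bob

Borda totals with the altered ballot: Hank 6, Grace 7, Bob 8.
The winner is unchanged: still Bob.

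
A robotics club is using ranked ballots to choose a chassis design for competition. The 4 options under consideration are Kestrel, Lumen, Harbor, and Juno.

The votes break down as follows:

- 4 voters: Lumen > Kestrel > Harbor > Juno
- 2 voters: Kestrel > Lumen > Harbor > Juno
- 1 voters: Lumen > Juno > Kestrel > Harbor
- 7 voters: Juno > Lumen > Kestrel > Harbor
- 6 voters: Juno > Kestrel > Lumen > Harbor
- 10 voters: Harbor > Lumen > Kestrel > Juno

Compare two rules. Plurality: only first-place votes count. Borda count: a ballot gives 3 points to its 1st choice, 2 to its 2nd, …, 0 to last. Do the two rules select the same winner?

No

Plurality first-place counts: Kestrel 2, Lumen 5, Harbor 10, Juno 13 → Juno.
Borda totals: Kestrel 44, Lumen 59, Harbor 36, Juno 41 → Lumen.
The two rules disagree: plurality picks Juno, Borda picks Lumen.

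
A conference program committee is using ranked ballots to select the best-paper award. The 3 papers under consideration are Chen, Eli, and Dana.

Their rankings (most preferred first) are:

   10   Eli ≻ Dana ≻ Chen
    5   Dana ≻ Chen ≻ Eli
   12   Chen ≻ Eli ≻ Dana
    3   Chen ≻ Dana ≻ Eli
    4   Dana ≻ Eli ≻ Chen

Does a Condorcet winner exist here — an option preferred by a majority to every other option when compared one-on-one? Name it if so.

Head-to-head results (34 voters total):
Chen vs Eli: Chen wins 20–14.
Chen vs Dana: Dana wins 19–15.
Eli vs Dana: Eli wins 22–12.
No candidate beats all others: Chen beats Eli beats Dana beats Chen, a majority cycle.

None — there is no Condorcet winner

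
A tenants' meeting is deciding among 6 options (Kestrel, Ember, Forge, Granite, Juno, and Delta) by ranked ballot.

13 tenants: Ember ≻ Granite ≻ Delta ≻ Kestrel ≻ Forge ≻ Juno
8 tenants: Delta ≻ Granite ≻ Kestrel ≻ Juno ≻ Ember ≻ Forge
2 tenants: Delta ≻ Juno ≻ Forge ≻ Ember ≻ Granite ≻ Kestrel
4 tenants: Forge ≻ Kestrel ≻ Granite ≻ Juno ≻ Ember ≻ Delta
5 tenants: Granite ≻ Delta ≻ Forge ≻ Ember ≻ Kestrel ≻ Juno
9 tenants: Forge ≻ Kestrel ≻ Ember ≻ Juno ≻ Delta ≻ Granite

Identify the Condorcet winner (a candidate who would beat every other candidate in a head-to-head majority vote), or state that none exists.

None — there is no Condorcet winner

Head-to-head results (41 voters total):
Kestrel vs Ember: Kestrel wins 21–20.
Kestrel vs Forge: Kestrel wins 21–20.
Kestrel vs Granite: Granite wins 28–13.
Kestrel vs Juno: Kestrel wins 39–2.
Kestrel vs Delta: Delta wins 28–13.
Ember vs Forge: Ember wins 21–20.
Ember vs Granite: Ember wins 24–17.
Ember vs Juno: Ember wins 27–14.
Ember vs Delta: Ember wins 26–15.
Forge vs Granite: Granite wins 26–15.
Forge vs Juno: Forge wins 31–10.
Forge vs Delta: Delta wins 28–13.
Granite vs Juno: Granite wins 30–11.
Granite vs Delta: Granite wins 22–19.
Juno vs Delta: Delta wins 28–13.
No candidate beats all others: Kestrel beats Ember beats Granite beats Kestrel, a majority cycle.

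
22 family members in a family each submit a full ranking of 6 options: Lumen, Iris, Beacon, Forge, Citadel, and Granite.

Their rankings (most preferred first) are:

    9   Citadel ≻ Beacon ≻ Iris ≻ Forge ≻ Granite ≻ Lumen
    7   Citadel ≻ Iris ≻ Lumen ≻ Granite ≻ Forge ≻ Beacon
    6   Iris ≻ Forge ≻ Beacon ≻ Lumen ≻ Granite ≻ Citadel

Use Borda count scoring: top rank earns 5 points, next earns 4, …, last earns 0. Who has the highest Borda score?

Iris

Borda scores:
  Lumen: 9·0 + 7·3 + 6·2 = 33
  Iris: 9·3 + 7·4 + 6·5 = 85
  Beacon: 9·4 + 7·0 + 6·3 = 54
  Forge: 9·2 + 7·1 + 6·4 = 49
  Citadel: 9·5 + 7·5 + 6·0 = 80
  Granite: 9·1 + 7·2 + 6·1 = 29
Iris has the highest total.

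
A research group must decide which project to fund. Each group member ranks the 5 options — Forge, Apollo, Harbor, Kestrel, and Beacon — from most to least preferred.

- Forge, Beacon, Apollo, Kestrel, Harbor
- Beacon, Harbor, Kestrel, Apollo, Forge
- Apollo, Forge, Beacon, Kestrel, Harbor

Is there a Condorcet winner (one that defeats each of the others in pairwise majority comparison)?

Head-to-head results (3 voters total):
Forge vs Apollo: Apollo wins 2–1.
Forge vs Harbor: Forge wins 2–1.
Forge vs Kestrel: Forge wins 2–1.
Forge vs Beacon: Forge wins 2–1.
Apollo vs Harbor: Apollo wins 2–1.
Apollo vs Kestrel: Apollo wins 2–1.
Apollo vs Beacon: Beacon wins 2–1.
Harbor vs Kestrel: Kestrel wins 2–1.
Harbor vs Beacon: Beacon wins 3–0.
Kestrel vs Beacon: Beacon wins 3–0.
No candidate beats all others: Forge beats Beacon beats Apollo beats Forge, a majority cycle.

No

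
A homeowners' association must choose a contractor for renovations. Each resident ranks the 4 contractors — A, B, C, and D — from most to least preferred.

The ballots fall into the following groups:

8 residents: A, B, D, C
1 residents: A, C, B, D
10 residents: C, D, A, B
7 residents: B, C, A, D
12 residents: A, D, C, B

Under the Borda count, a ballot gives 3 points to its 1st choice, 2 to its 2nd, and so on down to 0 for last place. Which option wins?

A

Borda scores:
  A: 8·3 + 3 + 10·1 + 7·1 + 12·3 = 80
  B: 8·2 + 1 + 10·0 + 7·3 + 12·0 = 38
  C: 8·0 + 2 + 10·3 + 7·2 + 12·1 = 58
  D: 8·1 + 0 + 10·2 + 7·0 + 12·2 = 52
A has the highest total.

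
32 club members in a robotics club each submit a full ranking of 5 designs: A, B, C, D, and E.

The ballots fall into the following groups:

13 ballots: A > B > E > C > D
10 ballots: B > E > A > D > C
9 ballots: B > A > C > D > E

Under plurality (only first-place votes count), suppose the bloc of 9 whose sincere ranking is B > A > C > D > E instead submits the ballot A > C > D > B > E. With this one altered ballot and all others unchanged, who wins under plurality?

A

First-place totals with the altered ballot: A 22, B 10, C 0, D 0, E 0.
The switch changes the winner from B to A.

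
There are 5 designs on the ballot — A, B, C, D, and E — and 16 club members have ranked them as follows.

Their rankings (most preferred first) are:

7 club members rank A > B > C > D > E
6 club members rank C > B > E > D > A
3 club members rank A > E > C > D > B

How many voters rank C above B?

Ballots ranking C above B: 6+3 = 9.
Ballots ranking B above C: 7.
So 9 of 16 voters prefer C to B.

9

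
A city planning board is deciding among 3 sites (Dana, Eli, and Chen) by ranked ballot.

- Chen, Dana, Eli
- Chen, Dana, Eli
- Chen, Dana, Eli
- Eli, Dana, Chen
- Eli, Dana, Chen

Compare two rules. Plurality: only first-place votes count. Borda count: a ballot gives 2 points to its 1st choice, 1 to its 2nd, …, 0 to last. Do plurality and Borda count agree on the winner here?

Yes

Plurality first-place counts: Dana 0, Eli 2, Chen 3 → Chen.
Borda totals: Dana 5, Eli 4, Chen 6 → Chen.
The two rules agree on Chen.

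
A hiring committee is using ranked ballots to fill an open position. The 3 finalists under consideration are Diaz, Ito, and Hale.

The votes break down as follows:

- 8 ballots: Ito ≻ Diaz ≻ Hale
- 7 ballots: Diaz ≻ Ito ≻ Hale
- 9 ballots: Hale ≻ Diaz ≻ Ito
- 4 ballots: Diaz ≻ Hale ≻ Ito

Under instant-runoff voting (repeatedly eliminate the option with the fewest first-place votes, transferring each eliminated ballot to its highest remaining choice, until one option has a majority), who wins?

Round 1: Diaz 11, Hale 9, Ito 8. Ito has the fewest and is eliminated.
Round 2: Diaz 19, Hale 9. Diaz has a majority.

Diaz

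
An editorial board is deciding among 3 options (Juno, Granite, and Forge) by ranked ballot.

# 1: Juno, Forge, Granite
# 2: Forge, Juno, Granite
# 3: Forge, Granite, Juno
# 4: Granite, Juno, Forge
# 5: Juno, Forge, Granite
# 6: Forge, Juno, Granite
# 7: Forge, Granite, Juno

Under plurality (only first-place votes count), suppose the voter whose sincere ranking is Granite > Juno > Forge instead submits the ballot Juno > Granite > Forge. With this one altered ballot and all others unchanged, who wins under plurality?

First-place totals with the altered ballot: Juno 3, Granite 0, Forge 4.
The winner is unchanged: still Forge.

Forge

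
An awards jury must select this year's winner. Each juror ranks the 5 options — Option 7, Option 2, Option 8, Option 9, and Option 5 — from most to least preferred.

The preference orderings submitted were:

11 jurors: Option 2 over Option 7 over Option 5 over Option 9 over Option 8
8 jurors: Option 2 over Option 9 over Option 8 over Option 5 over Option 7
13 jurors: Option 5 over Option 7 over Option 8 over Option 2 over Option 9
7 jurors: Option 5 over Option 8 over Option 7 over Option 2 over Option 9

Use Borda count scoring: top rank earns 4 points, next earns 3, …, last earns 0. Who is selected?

Borda scores:
  Option 7: 11·3 + 8·0 + 13·3 + 7·2 = 86
  Option 2: 11·4 + 8·4 + 13·1 + 7·1 = 96
  Option 8: 11·0 + 8·2 + 13·2 + 7·3 = 63
  Option 9: 11·1 + 8·3 + 13·0 + 7·0 = 35
  Option 5: 11·2 + 8·1 + 13·4 + 7·4 = 110
Option 5 has the highest total.

Option 5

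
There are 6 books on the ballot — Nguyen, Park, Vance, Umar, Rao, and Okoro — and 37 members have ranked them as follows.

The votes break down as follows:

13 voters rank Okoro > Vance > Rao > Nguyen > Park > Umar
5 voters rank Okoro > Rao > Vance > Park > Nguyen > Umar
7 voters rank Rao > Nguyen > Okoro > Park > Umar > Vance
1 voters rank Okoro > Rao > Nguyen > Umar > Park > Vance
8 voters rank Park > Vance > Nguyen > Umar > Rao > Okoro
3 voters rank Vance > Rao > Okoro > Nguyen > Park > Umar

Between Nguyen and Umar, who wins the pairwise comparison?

Ballots ranking Nguyen above Umar: 13+5+7+1+8+3 = 37.
Ballots ranking Umar above Nguyen: 0.
Nguyen wins the head-to-head, 37–0.

Nguyen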